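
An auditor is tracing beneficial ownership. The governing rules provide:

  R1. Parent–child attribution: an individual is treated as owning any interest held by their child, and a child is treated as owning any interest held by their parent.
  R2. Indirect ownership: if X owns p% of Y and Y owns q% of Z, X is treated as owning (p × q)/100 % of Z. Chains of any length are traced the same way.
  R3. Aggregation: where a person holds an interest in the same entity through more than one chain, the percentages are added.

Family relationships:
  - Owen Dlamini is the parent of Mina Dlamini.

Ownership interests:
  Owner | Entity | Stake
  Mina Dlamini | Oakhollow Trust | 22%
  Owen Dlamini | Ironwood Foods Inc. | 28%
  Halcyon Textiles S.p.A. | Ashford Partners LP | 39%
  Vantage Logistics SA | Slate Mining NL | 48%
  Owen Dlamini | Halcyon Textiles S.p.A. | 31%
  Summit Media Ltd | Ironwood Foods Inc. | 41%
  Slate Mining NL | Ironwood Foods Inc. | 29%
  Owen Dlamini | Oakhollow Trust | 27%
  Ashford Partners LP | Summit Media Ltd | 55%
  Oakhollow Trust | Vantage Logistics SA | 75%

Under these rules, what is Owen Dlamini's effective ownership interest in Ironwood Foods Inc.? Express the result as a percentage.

By parent–child attribution (R1), Owen Dlamini is treated as also owning Mina Dlamini's interest in Oakhollow Trust, giving 27% + 22% = 49%.
Chain via Halcyon Textiles S.p.A. → Ashford Partners LP → Summit Media Ltd (R2): 31% × 39% × 55% × 41% = 2.726295% of Ironwood Foods Inc.
Chain via Oakhollow Trust → Vantage Logistics SA → Slate Mining NL (R2): 49% × 75% × 48% × 29% = 5.1156% of Ironwood Foods Inc.
Direct interest in Ironwood Foods Inc: 28%.
Aggregating (R3): 2.726295% + 5.1156% + 28% = 35.841895%.

35.841895%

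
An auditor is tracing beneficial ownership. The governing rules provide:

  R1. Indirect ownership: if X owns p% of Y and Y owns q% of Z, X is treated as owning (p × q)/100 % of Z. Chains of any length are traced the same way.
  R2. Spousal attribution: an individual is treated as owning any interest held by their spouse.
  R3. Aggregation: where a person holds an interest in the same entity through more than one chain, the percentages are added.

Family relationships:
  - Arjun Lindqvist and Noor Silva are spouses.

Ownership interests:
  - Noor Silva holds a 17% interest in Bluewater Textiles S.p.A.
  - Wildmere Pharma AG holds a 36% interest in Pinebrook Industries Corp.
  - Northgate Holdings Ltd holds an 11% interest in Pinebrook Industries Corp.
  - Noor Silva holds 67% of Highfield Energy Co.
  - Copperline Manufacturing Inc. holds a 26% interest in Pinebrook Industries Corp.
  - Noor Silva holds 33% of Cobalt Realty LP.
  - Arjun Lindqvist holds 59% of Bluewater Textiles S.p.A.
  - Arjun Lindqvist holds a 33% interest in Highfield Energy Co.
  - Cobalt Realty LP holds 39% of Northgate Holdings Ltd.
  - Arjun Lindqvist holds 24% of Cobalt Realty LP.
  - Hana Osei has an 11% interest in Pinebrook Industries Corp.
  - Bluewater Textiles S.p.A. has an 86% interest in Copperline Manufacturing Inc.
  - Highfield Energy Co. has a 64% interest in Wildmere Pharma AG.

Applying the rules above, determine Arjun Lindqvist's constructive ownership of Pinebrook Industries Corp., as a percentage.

By spousal attribution (R2), Arjun Lindqvist is treated as also owning Noor Silva's interest in Highfield Energy Co, giving 33% + 67% = 100%.
By spousal attribution (R2), Arjun Lindqvist is treated as also owning Noor Silva's interest in Bluewater Textiles S.p.A, giving 59% + 17% = 76%.
By spousal attribution (R2), Arjun Lindqvist is treated as also owning Noor Silva's interest in Cobalt Realty LP, giving 24% + 33% = 57%.
Chain via Highfield Energy Co. → Wildmere Pharma AG (R1): 100% × 64% × 36% = 23.04% of Pinebrook Industries Corp.
Chain via Bluewater Textiles S.p.A. → Copperline Manufacturing Inc. (R1): 76% × 86% × 26% = 16.9936% of Pinebrook Industries Corp.
Chain via Cobalt Realty LP → Northgate Holdings Ltd (R1): 57% × 39% × 11% = 2.4453% of Pinebrook Industries Corp.
Aggregating (R3): 23.04% + 16.9936% + 2.4453% = 42.4789%.

42.4789%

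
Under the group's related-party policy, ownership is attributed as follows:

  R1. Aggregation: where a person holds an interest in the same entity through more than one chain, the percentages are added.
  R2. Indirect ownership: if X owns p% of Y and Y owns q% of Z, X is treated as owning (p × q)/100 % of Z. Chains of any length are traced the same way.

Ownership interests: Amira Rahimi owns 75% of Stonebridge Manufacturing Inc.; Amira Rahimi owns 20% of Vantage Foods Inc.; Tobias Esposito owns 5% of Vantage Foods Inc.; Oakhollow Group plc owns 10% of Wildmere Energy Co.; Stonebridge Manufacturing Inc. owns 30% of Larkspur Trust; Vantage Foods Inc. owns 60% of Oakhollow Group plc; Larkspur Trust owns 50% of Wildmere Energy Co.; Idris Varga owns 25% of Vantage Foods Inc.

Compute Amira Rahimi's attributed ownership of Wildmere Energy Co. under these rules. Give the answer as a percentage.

Chain via Vantage Foods Inc. → Oakhollow Group plc (R2): 20% × 60% × 10% = 1.2% of Wildmere Energy Co.
Chain via Stonebridge Manufacturing Inc. → Larkspur Trust (R2): 75% × 30% × 50% = 11.25% of Wildmere Energy Co.
Aggregating (R1): 1.2% + 11.25% = 12.45%.

12.45%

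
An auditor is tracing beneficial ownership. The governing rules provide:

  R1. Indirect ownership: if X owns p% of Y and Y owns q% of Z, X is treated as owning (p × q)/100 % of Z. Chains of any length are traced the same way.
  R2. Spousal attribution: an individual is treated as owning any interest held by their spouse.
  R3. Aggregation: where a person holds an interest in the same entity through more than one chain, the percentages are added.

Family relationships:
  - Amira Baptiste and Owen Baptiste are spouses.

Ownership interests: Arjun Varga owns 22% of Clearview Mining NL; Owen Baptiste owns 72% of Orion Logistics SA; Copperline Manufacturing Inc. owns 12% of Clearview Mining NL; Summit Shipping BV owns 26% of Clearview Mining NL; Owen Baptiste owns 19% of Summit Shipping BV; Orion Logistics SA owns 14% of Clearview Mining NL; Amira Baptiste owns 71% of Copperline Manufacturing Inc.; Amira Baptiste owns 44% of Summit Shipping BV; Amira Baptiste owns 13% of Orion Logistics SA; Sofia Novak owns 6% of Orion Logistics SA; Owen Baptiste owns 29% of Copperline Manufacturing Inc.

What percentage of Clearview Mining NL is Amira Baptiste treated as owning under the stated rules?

40.28%

By spousal attribution (R2), Amira Baptiste is treated as also owning Owen Baptiste's interest in Copperline Manufacturing Inc, giving 71% + 29% = 100%.
By spousal attribution (R2), Amira Baptiste is treated as also owning Owen Baptiste's interest in Summit Shipping BV, giving 44% + 19% = 63%.
By spousal attribution (R2), Amira Baptiste is treated as also owning Owen Baptiste's interest in Orion Logistics SA, giving 13% + 72% = 85%.
Chain via Copperline Manufacturing Inc. (R1): 100% × 12% = 12% of Clearview Mining NL.
Chain via Summit Shipping BV (R1): 63% × 26% = 16.38% of Clearview Mining NL.
Chain via Orion Logistics SA (R1): 85% × 14% = 11.9% of Clearview Mining NL.
Aggregating (R3): 12% + 16.38% + 11.9% = 40.28%.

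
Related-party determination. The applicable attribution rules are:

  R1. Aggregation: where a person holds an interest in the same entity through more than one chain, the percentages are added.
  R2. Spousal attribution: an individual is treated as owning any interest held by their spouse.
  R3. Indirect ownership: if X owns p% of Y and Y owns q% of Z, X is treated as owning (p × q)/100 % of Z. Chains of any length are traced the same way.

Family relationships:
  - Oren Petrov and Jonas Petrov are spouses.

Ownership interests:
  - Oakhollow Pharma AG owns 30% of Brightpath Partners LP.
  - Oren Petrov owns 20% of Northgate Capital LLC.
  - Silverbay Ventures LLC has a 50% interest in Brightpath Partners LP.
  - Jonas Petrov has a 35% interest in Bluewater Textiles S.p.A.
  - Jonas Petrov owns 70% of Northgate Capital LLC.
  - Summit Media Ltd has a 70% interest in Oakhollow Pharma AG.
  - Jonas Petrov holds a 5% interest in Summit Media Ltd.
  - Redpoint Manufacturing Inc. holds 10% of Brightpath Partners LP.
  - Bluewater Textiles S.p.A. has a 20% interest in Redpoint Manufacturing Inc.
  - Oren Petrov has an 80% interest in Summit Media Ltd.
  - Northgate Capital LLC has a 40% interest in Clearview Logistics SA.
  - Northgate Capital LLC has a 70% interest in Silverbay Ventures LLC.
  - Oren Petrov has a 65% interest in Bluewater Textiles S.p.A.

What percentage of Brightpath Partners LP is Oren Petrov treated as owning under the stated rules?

51.35%

By spousal attribution (R2), Oren Petrov is treated as also owning Jonas Petrov's interest in Northgate Capital LLC, giving 20% + 70% = 90%.
By spousal attribution (R2), Oren Petrov is treated as also owning Jonas Petrov's interest in Bluewater Textiles S.p.A, giving 65% + 35% = 100%.
By spousal attribution (R2), Oren Petrov is treated as also owning Jonas Petrov's interest in Summit Media Ltd, giving 80% + 5% = 85%.
Chain via Northgate Capital LLC → Silverbay Ventures LLC (R3): 90% × 70% × 50% = 31.5% of Brightpath Partners LP.
Chain via Bluewater Textiles S.p.A. → Redpoint Manufacturing Inc. (R3): 100% × 20% × 10% = 2% of Brightpath Partners LP.
Chain via Summit Media Ltd → Oakhollow Pharma AG (R3): 85% × 70% × 30% = 17.85% of Brightpath Partners LP.
Aggregating (R1): 31.5% + 2% + 17.85% = 51.35%.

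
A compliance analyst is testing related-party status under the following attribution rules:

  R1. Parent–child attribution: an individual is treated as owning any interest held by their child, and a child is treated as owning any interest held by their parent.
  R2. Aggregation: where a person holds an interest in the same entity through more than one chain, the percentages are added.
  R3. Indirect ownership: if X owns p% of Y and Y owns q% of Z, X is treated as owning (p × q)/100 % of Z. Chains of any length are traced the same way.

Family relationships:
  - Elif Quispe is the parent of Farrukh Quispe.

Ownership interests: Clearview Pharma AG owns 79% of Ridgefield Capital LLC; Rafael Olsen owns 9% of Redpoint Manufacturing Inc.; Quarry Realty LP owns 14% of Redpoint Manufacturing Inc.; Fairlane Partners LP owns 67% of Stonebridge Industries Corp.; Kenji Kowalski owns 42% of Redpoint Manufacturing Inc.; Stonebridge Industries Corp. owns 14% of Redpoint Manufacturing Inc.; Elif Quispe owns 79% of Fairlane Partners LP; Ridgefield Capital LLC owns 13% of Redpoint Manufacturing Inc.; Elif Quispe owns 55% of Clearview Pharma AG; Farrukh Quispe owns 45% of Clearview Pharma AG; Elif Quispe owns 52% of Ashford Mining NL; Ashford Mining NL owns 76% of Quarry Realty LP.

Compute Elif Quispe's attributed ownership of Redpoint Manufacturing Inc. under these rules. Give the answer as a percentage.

23.213%

By parent–child attribution (R1), Elif Quispe is treated as also owning Farrukh Quispe's interest in Clearview Pharma AG, giving 55% + 45% = 100%.
Chain via Fairlane Partners LP → Stonebridge Industries Corp. (R3): 79% × 67% × 14% = 7.4102% of Redpoint Manufacturing Inc.
Chain via Clearview Pharma AG → Ridgefield Capital LLC (R3): 100% × 79% × 13% = 10.27% of Redpoint Manufacturing Inc.
Chain via Ashford Mining NL → Quarry Realty LP (R3): 52% × 76% × 14% = 5.5328% of Redpoint Manufacturing Inc.
Aggregating (R2): 7.4102% + 10.27% + 5.5328% = 23.213%.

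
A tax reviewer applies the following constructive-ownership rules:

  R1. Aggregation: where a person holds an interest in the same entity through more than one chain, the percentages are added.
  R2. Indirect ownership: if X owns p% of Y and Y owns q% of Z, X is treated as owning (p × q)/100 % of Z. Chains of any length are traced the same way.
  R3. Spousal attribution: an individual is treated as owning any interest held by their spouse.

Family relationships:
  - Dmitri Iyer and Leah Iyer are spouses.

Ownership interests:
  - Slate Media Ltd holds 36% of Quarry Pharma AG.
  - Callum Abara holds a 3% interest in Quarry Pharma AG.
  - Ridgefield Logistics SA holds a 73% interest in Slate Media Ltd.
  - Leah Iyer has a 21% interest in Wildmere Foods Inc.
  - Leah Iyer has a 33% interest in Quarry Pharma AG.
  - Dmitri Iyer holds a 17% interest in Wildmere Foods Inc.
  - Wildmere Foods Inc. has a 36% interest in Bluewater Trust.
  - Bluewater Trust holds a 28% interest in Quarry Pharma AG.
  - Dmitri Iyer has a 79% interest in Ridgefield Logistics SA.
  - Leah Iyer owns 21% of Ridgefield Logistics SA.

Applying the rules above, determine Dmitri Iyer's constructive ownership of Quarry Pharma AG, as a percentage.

By spousal attribution (R3), Dmitri Iyer is treated as also owning Leah Iyer's interest in Ridgefield Logistics SA, giving 79% + 21% = 100%.
By spousal attribution (R3), Dmitri Iyer is treated as also owning Leah Iyer's interest in Wildmere Foods Inc, giving 17% + 21% = 38%.
By spousal attribution (R3), Dmitri Iyer is treated as owning Leah Iyer's 33% interest in Quarry Pharma AG.
Chain via Ridgefield Logistics SA → Slate Media Ltd (R2): 100% × 73% × 36% = 26.28% of Quarry Pharma AG.
Chain via Wildmere Foods Inc. → Bluewater Trust (R2): 38% × 36% × 28% = 3.8304% of Quarry Pharma AG.
Direct interest in Quarry Pharma AG: 33%.
Aggregating (R1): 26.28% + 3.8304% + 33% = 63.1104%.

63.1104%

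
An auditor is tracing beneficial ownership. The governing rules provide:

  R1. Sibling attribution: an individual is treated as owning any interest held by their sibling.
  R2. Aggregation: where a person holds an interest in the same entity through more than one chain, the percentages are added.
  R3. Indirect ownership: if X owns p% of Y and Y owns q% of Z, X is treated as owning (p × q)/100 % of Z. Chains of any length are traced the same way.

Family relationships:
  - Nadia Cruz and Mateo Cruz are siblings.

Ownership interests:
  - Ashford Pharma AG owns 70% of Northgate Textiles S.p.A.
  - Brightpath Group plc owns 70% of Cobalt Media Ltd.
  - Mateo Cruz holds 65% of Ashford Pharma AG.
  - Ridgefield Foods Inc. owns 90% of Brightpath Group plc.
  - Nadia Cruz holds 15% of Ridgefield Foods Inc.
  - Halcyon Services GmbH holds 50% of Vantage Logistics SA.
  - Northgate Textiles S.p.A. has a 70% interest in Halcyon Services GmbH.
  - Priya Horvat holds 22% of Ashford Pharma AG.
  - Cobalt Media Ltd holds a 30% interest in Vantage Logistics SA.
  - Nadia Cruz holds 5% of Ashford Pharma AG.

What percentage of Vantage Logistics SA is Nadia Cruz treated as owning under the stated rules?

19.985%

By sibling attribution (R1), Nadia Cruz is treated as also owning Mateo Cruz's interest in Ashford Pharma AG, giving 5% + 65% = 70%.
Chain via Ashford Pharma AG → Northgate Textiles S.p.A. → Halcyon Services GmbH (R3): 70% × 70% × 70% × 50% = 17.15% of Vantage Logistics SA.
Chain via Ridgefield Foods Inc. → Brightpath Group plc → Cobalt Media Ltd (R3): 15% × 90% × 70% × 30% = 2.835% of Vantage Logistics SA.
Aggregating (R2): 17.15% + 2.835% = 19.985%.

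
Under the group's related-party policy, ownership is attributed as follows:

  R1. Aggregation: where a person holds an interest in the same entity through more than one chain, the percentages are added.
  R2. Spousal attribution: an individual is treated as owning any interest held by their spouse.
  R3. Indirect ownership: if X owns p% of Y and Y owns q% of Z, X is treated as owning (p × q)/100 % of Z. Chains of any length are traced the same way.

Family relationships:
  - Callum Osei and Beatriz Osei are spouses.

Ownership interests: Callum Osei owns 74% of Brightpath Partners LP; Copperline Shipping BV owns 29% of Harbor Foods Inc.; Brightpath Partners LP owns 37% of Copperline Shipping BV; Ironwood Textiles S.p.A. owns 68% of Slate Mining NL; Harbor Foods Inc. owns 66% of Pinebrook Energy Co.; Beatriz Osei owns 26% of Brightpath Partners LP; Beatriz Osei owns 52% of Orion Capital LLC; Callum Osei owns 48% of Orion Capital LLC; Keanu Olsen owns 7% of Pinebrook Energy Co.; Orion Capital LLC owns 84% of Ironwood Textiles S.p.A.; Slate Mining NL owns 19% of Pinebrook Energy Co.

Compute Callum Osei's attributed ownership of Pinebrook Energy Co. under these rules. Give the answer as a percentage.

By spousal attribution (R2), Callum Osei is treated as also owning Beatriz Osei's interest in Orion Capital LLC, giving 48% + 52% = 100%.
By spousal attribution (R2), Callum Osei is treated as also owning Beatriz Osei's interest in Brightpath Partners LP, giving 74% + 26% = 100%.
Chain via Orion Capital LLC → Ironwood Textiles S.p.A. → Slate Mining NL (R3): 100% × 84% × 68% × 19% = 10.8528% of Pinebrook Energy Co.
Chain via Brightpath Partners LP → Copperline Shipping BV → Harbor Foods Inc. (R3): 100% × 37% × 29% × 66% = 7.0818% of Pinebrook Energy Co.
Aggregating (R1): 10.8528% + 7.0818% = 17.9346%.

17.9346%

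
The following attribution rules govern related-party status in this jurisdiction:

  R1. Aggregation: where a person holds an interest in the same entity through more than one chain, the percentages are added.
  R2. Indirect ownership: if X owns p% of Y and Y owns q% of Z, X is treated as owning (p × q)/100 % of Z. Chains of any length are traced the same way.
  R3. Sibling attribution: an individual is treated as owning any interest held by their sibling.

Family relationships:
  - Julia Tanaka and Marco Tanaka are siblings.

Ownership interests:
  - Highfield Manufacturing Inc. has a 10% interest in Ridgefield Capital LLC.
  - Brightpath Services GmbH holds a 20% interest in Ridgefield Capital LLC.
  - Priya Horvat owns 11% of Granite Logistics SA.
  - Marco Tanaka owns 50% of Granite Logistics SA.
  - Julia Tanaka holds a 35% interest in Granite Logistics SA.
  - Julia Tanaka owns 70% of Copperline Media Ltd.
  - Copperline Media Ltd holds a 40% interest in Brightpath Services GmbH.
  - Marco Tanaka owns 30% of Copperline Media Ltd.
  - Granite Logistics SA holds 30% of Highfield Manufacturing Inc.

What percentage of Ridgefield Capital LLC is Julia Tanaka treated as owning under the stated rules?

By sibling attribution (R3), Julia Tanaka is treated as also owning Marco Tanaka's interest in Granite Logistics SA, giving 35% + 50% = 85%.
By sibling attribution (R3), Julia Tanaka is treated as also owning Marco Tanaka's interest in Copperline Media Ltd, giving 70% + 30% = 100%.
Chain via Granite Logistics SA → Highfield Manufacturing Inc. (R2): 85% × 30% × 10% = 2.55% of Ridgefield Capital LLC.
Chain via Copperline Media Ltd → Brightpath Services GmbH (R2): 100% × 40% × 20% = 8% of Ridgefield Capital LLC.
Aggregating (R1): 2.55% + 8% = 10.55%.

10.55%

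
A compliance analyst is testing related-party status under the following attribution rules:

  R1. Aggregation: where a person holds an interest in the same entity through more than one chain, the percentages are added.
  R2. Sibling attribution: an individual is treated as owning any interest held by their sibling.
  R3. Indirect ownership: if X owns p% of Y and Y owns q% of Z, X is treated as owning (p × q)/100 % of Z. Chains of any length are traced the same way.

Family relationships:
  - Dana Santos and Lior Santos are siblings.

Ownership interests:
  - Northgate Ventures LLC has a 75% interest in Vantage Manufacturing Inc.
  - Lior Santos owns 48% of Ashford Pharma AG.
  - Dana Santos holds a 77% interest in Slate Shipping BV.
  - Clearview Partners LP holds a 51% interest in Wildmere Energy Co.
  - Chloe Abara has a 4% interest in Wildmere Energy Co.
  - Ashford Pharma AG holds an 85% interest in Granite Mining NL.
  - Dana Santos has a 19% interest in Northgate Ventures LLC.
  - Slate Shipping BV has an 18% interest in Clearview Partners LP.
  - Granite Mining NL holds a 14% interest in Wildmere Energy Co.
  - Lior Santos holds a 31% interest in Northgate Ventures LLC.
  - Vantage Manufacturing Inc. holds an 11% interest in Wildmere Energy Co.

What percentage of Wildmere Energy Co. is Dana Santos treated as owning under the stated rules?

16.9056%

By sibling attribution (R2), Dana Santos is treated as also owning Lior Santos's interest in Northgate Ventures LLC, giving 19% + 31% = 50%.
By sibling attribution (R2), Dana Santos is treated as owning Lior Santos's 48% interest in Ashford Pharma AG.
Chain via Slate Shipping BV → Clearview Partners LP (R3): 77% × 18% × 51% = 7.0686% of Wildmere Energy Co.
Chain via Northgate Ventures LLC → Vantage Manufacturing Inc. (R3): 50% × 75% × 11% = 4.125% of Wildmere Energy Co.
Chain via Ashford Pharma AG → Granite Mining NL (R3): 48% × 85% × 14% = 5.712% of Wildmere Energy Co.
Aggregating (R1): 7.0686% + 4.125% + 5.712% = 16.9056%.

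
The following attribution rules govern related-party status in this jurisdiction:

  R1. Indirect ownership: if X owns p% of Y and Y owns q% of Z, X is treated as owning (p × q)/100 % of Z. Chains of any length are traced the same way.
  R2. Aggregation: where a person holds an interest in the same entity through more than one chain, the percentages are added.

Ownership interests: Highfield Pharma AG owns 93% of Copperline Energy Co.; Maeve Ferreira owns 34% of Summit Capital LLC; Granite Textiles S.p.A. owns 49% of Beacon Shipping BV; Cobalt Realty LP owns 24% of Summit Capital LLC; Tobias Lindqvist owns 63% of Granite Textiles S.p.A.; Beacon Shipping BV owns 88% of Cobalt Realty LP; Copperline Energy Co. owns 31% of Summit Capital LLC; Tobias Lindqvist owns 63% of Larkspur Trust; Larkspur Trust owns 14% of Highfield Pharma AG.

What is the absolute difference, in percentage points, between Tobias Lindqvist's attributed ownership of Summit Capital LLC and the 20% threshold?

10.93745

Chain via Granite Textiles S.p.A. → Beacon Shipping BV → Cobalt Realty LP (R1): 63% × 49% × 88% × 24% = 6.519744% of Summit Capital LLC.
Chain via Larkspur Trust → Highfield Pharma AG → Copperline Energy Co. (R1): 63% × 14% × 93% × 31% = 2.542806% of Summit Capital LLC.
Aggregating (R2): 6.519744% + 2.542806% = 9.06255%.
9.06255% falls short of the 20% threshold by 10.93745 percentage points.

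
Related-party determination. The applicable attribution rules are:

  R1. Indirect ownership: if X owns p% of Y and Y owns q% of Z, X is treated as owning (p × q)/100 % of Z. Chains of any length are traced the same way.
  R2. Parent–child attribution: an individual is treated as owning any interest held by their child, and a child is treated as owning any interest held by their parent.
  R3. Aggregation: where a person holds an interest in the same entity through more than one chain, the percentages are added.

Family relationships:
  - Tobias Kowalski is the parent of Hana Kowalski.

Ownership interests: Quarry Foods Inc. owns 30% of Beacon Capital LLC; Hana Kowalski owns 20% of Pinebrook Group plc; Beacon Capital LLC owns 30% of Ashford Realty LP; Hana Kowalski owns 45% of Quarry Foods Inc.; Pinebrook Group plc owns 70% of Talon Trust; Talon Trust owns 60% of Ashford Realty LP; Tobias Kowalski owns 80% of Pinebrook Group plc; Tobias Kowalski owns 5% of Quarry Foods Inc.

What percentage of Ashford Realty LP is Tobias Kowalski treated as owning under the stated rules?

46.5%

By parent–child attribution (R2), Tobias Kowalski is treated as also owning Hana Kowalski's interest in Quarry Foods Inc, giving 5% + 45% = 50%.
By parent–child attribution (R2), Tobias Kowalski is treated as also owning Hana Kowalski's interest in Pinebrook Group plc, giving 80% + 20% = 100%.
Chain via Quarry Foods Inc. → Beacon Capital LLC (R1): 50% × 30% × 30% = 4.5% of Ashford Realty LP.
Chain via Pinebrook Group plc → Talon Trust (R1): 100% × 70% × 60% = 42% of Ashford Realty LP.
Aggregating (R3): 4.5% + 42% = 46.5%.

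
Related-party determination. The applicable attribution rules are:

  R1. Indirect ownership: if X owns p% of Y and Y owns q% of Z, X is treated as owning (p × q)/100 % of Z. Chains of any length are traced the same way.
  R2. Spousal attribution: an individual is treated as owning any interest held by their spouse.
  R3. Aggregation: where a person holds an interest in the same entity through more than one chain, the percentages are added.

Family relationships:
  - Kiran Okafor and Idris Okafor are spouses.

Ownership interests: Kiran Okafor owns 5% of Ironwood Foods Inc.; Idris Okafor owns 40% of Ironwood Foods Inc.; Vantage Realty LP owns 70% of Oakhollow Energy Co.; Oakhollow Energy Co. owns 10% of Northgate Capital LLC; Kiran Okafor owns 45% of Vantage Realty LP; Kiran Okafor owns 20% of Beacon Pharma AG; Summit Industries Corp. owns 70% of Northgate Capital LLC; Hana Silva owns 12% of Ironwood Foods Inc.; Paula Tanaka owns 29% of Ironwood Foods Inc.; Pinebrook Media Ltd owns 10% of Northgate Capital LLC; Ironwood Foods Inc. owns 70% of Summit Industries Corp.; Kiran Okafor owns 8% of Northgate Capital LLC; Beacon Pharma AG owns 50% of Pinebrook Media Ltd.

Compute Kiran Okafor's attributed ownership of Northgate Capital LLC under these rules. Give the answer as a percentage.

34.2%

By spousal attribution (R2), Kiran Okafor is treated as also owning Idris Okafor's interest in Ironwood Foods Inc, giving 5% + 40% = 45%.
Chain via Ironwood Foods Inc. → Summit Industries Corp. (R1): 45% × 70% × 70% = 22.05% of Northgate Capital LLC.
Chain via Beacon Pharma AG → Pinebrook Media Ltd (R1): 20% × 50% × 10% = 1% of Northgate Capital LLC.
Chain via Vantage Realty LP → Oakhollow Energy Co. (R1): 45% × 70% × 10% = 3.15% of Northgate Capital LLC.
Direct interest in Northgate Capital LLC: 8%.
Aggregating (R3): 22.05% + 1% + 3.15% + 8% = 34.2%.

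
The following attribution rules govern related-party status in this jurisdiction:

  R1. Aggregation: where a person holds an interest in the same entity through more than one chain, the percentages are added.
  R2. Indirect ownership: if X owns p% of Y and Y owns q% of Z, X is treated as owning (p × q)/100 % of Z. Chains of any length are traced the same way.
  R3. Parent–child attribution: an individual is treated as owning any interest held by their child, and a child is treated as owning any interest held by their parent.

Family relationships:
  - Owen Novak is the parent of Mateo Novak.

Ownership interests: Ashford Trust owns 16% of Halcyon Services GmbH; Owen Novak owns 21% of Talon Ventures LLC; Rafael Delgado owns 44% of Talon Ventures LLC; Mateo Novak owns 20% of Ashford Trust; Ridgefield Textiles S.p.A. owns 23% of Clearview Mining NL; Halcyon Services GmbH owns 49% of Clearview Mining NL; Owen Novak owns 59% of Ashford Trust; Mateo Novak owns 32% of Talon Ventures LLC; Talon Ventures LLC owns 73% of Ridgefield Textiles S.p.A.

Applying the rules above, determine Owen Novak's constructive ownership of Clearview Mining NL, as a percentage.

By parent–child attribution (R3), Owen Novak is treated as also owning Mateo Novak's interest in Talon Ventures LLC, giving 21% + 32% = 53%.
By parent–child attribution (R3), Owen Novak is treated as also owning Mateo Novak's interest in Ashford Trust, giving 59% + 20% = 79%.
Chain via Talon Ventures LLC → Ridgefield Textiles S.p.A. (R2): 53% × 73% × 23% = 8.8987% of Clearview Mining NL.
Chain via Ashford Trust → Halcyon Services GmbH (R2): 79% × 16% × 49% = 6.1936% of Clearview Mining NL.
Aggregating (R1): 8.8987% + 6.1936% = 15.0923%.

15.0923%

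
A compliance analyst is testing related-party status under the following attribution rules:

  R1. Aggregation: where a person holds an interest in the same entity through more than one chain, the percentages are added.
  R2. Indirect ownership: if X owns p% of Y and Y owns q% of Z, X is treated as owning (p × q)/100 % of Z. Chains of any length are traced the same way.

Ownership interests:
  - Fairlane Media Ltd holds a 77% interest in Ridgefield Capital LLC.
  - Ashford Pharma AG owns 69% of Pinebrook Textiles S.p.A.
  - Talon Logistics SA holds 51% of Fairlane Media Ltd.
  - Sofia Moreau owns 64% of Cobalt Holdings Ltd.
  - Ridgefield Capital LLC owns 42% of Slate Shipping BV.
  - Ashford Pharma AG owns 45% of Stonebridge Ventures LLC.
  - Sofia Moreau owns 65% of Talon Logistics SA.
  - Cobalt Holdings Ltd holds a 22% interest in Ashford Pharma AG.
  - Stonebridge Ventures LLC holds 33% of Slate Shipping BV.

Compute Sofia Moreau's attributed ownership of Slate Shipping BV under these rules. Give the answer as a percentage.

Chain via Talon Logistics SA → Fairlane Media Ltd → Ridgefield Capital LLC (R2): 65% × 51% × 77% × 42% = 10.72071% of Slate Shipping BV.
Chain via Cobalt Holdings Ltd → Ashford Pharma AG → Stonebridge Ventures LLC (R2): 64% × 22% × 45% × 33% = 2.09088% of Slate Shipping BV.
Aggregating (R1): 10.72071% + 2.09088% = 12.81159%.

12.81159%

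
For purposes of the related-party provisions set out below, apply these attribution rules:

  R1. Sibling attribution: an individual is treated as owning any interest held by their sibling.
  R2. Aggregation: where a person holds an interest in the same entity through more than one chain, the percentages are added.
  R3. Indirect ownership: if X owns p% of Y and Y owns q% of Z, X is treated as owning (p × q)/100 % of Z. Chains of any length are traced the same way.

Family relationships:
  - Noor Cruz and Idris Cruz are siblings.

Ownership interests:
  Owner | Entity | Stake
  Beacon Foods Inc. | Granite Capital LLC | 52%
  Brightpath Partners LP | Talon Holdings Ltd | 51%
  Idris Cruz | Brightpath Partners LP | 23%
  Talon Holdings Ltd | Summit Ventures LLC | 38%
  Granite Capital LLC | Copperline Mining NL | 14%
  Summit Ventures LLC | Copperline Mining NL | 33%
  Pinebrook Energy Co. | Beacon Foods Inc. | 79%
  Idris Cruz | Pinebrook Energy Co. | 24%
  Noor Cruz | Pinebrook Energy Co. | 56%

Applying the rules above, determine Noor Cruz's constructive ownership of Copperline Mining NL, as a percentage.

By sibling attribution (R1), Noor Cruz is treated as also owning Idris Cruz's interest in Pinebrook Energy Co, giving 56% + 24% = 80%.
By sibling attribution (R1), Noor Cruz is treated as owning Idris Cruz's 23% interest in Brightpath Partners LP.
Chain via Pinebrook Energy Co. → Beacon Foods Inc. → Granite Capital LLC (R3): 80% × 79% × 52% × 14% = 4.60096% of Copperline Mining NL.
Chain via Brightpath Partners LP → Talon Holdings Ltd → Summit Ventures LLC (R3): 23% × 51% × 38% × 33% = 1.470942% of Copperline Mining NL.
Aggregating (R2): 4.60096% + 1.470942% = 6.071902%.

6.071902%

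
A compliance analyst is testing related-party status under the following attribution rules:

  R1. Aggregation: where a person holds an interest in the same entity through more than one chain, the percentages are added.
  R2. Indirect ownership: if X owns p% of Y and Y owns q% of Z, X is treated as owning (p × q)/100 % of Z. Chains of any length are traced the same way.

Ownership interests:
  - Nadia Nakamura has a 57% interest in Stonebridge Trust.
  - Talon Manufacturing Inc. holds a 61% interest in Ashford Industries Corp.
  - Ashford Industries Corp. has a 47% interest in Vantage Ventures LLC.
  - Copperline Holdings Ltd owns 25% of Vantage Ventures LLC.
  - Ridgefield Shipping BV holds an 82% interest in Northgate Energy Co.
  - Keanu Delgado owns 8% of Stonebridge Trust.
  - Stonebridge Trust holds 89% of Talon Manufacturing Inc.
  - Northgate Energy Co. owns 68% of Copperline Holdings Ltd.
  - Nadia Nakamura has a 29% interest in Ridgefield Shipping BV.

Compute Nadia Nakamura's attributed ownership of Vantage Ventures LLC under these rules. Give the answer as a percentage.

18.586891%

Chain via Stonebridge Trust → Talon Manufacturing Inc. → Ashford Industries Corp. (R2): 57% × 89% × 61% × 47% = 14.544291% of Vantage Ventures LLC.
Chain via Ridgefield Shipping BV → Northgate Energy Co. → Copperline Holdings Ltd (R2): 29% × 82% × 68% × 25% = 4.0426% of Vantage Ventures LLC.
Aggregating (R1): 14.544291% + 4.0426% = 18.586891%.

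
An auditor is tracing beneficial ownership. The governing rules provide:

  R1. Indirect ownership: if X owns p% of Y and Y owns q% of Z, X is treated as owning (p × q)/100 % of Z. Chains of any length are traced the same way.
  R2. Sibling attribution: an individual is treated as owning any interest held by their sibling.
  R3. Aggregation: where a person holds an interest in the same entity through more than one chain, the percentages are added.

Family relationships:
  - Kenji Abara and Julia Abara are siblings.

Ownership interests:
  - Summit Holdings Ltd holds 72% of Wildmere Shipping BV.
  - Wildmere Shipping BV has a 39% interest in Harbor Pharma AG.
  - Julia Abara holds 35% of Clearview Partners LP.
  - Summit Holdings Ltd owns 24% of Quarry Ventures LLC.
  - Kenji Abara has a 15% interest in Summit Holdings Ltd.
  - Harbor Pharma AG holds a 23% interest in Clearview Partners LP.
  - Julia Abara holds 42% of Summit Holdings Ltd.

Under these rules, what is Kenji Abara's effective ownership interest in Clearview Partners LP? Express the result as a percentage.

By sibling attribution (R2), Kenji Abara is treated as also owning Julia Abara's interest in Summit Holdings Ltd, giving 15% + 42% = 57%.
By sibling attribution (R2), Kenji Abara is treated as owning Julia Abara's 35% interest in Clearview Partners LP.
Chain via Summit Holdings Ltd → Wildmere Shipping BV → Harbor Pharma AG (R1): 57% × 72% × 39% × 23% = 3.681288% of Clearview Partners LP.
Direct interest in Clearview Partners LP: 35%.
Aggregating (R3): 3.681288% + 35% = 38.681288%.

38.681288%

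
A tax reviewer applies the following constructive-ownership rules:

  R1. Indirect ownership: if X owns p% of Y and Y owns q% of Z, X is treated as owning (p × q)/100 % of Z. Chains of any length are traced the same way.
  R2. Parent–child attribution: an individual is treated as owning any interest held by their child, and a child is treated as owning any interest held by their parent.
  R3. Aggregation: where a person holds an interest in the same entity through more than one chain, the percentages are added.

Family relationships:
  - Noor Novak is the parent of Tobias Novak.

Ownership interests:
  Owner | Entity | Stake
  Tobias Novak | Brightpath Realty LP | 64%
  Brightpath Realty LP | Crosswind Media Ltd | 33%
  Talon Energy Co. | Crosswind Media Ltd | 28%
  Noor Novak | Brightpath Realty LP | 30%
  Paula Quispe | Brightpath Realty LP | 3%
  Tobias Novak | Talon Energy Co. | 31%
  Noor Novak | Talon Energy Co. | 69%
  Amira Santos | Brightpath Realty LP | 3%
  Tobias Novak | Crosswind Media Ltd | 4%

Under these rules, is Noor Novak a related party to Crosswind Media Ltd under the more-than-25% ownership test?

Yes

By parent–child attribution (R2), Noor Novak is treated as also owning Tobias Novak's interest in Brightpath Realty LP, giving 30% + 64% = 94%.
By parent–child attribution (R2), Noor Novak is treated as also owning Tobias Novak's interest in Talon Energy Co, giving 69% + 31% = 100%.
By parent–child attribution (R2), Noor Novak is treated as owning Tobias Novak's 4% interest in Crosswind Media Ltd.
Chain via Brightpath Realty LP (R1): 94% × 33% = 31.02% of Crosswind Media Ltd.
Chain via Talon Energy Co. (R1): 100% × 28% = 28% of Crosswind Media Ltd.
Direct interest in Crosswind Media Ltd: 4%.
Aggregating (R3): 31.02% + 28% + 4% = 63.02%.
63.02% exceeds the 25% threshold, so Noor is a related party to Crosswind Media Ltd.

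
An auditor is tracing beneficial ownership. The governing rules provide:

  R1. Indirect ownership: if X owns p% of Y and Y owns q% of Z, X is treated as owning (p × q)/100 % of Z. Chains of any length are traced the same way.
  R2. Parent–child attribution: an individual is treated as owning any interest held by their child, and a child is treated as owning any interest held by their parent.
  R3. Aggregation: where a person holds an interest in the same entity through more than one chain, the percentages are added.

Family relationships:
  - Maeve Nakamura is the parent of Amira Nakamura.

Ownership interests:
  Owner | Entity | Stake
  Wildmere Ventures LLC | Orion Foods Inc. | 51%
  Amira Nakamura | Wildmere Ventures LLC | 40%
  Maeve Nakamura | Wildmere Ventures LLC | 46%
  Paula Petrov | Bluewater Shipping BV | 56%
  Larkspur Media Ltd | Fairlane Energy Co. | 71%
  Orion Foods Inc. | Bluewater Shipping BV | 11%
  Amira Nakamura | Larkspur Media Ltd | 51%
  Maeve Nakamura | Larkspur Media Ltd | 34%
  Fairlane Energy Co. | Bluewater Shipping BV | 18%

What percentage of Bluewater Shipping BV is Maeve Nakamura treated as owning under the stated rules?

By parent–child attribution (R2), Maeve Nakamura is treated as also owning Amira Nakamura's interest in Larkspur Media Ltd, giving 34% + 51% = 85%.
By parent–child attribution (R2), Maeve Nakamura is treated as also owning Amira Nakamura's interest in Wildmere Ventures LLC, giving 46% + 40% = 86%.
Chain via Larkspur Media Ltd → Fairlane Energy Co. (R1): 85% × 71% × 18% = 10.863% of Bluewater Shipping BV.
Chain via Wildmere Ventures LLC → Orion Foods Inc. (R1): 86% × 51% × 11% = 4.8246% of Bluewater Shipping BV.
Aggregating (R3): 10.863% + 4.8246% = 15.6876%.

15.6876%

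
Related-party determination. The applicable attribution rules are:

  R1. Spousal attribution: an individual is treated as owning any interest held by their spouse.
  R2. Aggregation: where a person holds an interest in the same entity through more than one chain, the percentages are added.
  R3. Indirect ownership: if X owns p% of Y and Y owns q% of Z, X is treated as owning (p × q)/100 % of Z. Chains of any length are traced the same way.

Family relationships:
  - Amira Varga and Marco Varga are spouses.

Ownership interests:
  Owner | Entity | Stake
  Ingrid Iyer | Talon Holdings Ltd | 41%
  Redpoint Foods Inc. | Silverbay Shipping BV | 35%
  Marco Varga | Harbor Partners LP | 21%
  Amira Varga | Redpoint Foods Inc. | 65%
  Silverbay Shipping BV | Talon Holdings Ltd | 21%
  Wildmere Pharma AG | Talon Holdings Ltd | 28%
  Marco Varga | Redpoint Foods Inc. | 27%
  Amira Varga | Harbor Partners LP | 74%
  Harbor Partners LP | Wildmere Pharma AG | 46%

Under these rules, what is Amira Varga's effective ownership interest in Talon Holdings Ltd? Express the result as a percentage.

18.998%

By spousal attribution (R1), Amira Varga is treated as also owning Marco Varga's interest in Harbor Partners LP, giving 74% + 21% = 95%.
By spousal attribution (R1), Amira Varga is treated as also owning Marco Varga's interest in Redpoint Foods Inc, giving 65% + 27% = 92%.
Chain via Harbor Partners LP → Wildmere Pharma AG (R3): 95% × 46% × 28% = 12.236% of Talon Holdings Ltd.
Chain via Redpoint Foods Inc. → Silverbay Shipping BV (R3): 92% × 35% × 21% = 6.762% of Talon Holdings Ltd.
Aggregating (R2): 12.236% + 6.762% = 18.998%.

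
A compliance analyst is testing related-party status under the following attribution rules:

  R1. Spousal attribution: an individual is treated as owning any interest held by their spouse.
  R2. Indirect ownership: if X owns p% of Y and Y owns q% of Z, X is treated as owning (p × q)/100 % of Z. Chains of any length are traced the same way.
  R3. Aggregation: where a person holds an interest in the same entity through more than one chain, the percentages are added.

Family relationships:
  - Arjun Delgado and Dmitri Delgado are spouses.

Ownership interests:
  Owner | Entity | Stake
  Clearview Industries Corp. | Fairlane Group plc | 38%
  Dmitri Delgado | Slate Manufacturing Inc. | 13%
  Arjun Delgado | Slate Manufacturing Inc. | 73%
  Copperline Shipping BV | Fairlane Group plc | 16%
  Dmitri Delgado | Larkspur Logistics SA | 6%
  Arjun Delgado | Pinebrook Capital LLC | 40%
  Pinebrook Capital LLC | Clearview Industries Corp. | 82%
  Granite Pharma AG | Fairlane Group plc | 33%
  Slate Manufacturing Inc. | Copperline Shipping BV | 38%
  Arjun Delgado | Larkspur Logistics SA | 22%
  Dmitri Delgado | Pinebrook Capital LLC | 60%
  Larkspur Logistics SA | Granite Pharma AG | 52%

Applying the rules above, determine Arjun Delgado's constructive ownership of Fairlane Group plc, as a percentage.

By spousal attribution (R1), Arjun Delgado is treated as also owning Dmitri Delgado's interest in Pinebrook Capital LLC, giving 40% + 60% = 100%.
By spousal attribution (R1), Arjun Delgado is treated as also owning Dmitri Delgado's interest in Larkspur Logistics SA, giving 22% + 6% = 28%.
By spousal attribution (R1), Arjun Delgado is treated as also owning Dmitri Delgado's interest in Slate Manufacturing Inc, giving 73% + 13% = 86%.
Chain via Pinebrook Capital LLC → Clearview Industries Corp. (R2): 100% × 82% × 38% = 31.16% of Fairlane Group plc.
Chain via Larkspur Logistics SA → Granite Pharma AG (R2): 28% × 52% × 33% = 4.8048% of Fairlane Group plc.
Chain via Slate Manufacturing Inc. → Copperline Shipping BV (R2): 86% × 38% × 16% = 5.2288% of Fairlane Group plc.
Aggregating (R3): 31.16% + 4.8048% + 5.2288% = 41.1936%.

41.1936%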